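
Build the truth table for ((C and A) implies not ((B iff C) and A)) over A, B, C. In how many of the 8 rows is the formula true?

A  B  C  |  (C and A)  (B iff C)  ((B iff C) and A)  not ((B iff C) and A)  φ
F  F  F  |      F          T              F                    T            T
F  F  T  |      F          F              F                    T            T
F  T  F  |      F          F              F                    T            T
F  T  T  |      F          T              F                    T            T
T  F  F  |      F          T              T                    F            T
T  F  T  |      T          F              F                    T            T
T  T  F  |      F          F              F                    T            T
T  T  T  |      T          T              T                    F            F
The formula is true on 7 of the 8 rows.

7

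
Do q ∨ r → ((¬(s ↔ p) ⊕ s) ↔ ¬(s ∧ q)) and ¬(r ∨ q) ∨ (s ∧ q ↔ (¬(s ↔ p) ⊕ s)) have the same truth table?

not equivalent

  p   |   q   |   r   |   s   |   φ   |   ψ  
----- | ----- | ----- | ----- | ----- | -----
False | False | False | False |  True |  True
False | False | False |  True |  True |  True
False | False |  True | False | False |  True
False | False |  True |  True | False |  True
False |  True | False | False | False |  True
False |  True | False |  True |  True | False
False |  True |  True | False | False |  True
False |  True |  True |  True |  True | False
 True | False | False | False |  True |  True
 True | False | False |  True |  True |  True
 True | False |  True | False |  True | False
 True | False |  True |  True |  True | False
 True |  True | False | False |  True | False
 True |  True | False |  True | False |  True
 True |  True |  True | False |  True | False
 True |  True |  True |  True | False |  True
The columns differ at p=False, q=False, r=True, s=False (φ=False, ψ=True), so they are not equivalent.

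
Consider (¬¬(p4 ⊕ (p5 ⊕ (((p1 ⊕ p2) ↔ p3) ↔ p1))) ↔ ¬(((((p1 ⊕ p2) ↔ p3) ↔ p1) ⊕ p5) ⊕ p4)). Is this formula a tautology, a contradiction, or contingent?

p1  p2  p3  p4  p5  |  φ
F   F   F   F   F   |  F
F   F   F   F   T   |  F
F   F   F   T   F   |  F
F   F   F   T   T   |  F
F   F   T   F   F   |  F
F   F   T   F   T   |  F
F   F   T   T   F   |  F
F   F   T   T   T   |  F
F   T   F   F   F   |  F
F   T   F   F   T   |  F
F   T   F   T   F   |  F
F   T   F   T   T   |  F
F   T   T   F   F   |  F
F   T   T   F   T   |  F
F   T   T   T   F   |  F
F   T   T   T   T   |  F
T   F   F   F   F   |  F
T   F   F   F   T   |  F
T   F   F   T   F   |  F
T   F   F   T   T   |  F
T   F   T   F   F   |  F
T   F   T   F   T   |  F
T   F   T   T   F   |  F
T   F   T   T   T   |  F
T   T   F   F   F   |  F
T   T   F   F   T   |  F
T   T   F   T   F   |  F
T   T   F   T   T   |  F
T   T   T   F   F   |  F
T   T   T   F   T   |  F
T   T   T   T   F   |  F
T   T   T   T   T   |  F
Every row is F, so the formula is a contradiction.

contradiction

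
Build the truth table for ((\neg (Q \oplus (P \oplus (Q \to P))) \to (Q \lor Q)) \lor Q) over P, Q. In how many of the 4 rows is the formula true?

3

P | Q | φ
- | - | -
T | T | T
T | F | F
F | T | T
F | F | T
The formula is true on 3 of the 4 rows.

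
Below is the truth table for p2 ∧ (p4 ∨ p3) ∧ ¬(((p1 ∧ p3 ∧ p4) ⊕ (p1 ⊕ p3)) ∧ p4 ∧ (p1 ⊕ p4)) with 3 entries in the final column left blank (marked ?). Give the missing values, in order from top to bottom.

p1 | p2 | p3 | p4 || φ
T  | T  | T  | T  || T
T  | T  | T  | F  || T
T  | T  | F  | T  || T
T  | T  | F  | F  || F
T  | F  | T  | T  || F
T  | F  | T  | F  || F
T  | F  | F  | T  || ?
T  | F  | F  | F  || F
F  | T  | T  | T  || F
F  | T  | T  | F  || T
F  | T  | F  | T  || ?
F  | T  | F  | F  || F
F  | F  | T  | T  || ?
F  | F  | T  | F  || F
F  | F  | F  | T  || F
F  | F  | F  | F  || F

Row p1=T, p2=F, p3=F, p4=T: (p2 ∧ (p4 ∨ p3)) = F, ¬(((p1 ∧ p3 ∧ p4) ⊕ (p1 ⊕ p3)) ∧ p4 ∧ (p1 ⊕ p4)) = T, so the formula = F.
Row p1=F, p2=T, p3=F, p4=T: (p2 ∧ (p4 ∨ p3)) = T, ¬(((p1 ∧ p3 ∧ p4) ⊕ (p1 ⊕ p3)) ∧ p4 ∧ (p1 ⊕ p4)) = T, so the formula = T.
Row p1=F, p2=F, p3=T, p4=T: (p2 ∧ (p4 ∨ p3)) = F, ¬(((p1 ∧ p3 ∧ p4) ⊕ (p1 ⊕ p3)) ∧ p4 ∧ (p1 ⊕ p4)) = F, so the formula = F.

F, T, F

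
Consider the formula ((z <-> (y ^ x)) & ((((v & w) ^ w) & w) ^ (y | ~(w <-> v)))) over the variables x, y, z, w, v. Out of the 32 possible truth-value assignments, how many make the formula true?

8

x | y | z | w | v || φ
T | T | T | T | T || F
T | T | T | T | F || F
T | T | T | F | T || F
T | T | T | F | F || F
T | T | F | T | T || T
T | T | F | T | F || F
T | T | F | F | T || T
T | T | F | F | F || T
T | F | T | T | T || F
T | F | T | T | F || F
T | F | T | F | T || T
T | F | T | F | F || F
T | F | F | T | T || F
T | F | F | T | F || F
T | F | F | F | T || F
T | F | F | F | F || F
F | T | T | T | T || T
F | T | T | T | F || F
F | T | T | F | T || T
F | T | T | F | F || T
F | T | F | T | T || F
F | T | F | T | F || F
F | T | F | F | T || F
F | T | F | F | F || F
F | F | T | T | T || F
F | F | T | T | F || F
F | F | T | F | T || F
F | F | T | F | F || F
F | F | F | T | T || F
F | F | F | T | F || F
F | F | F | F | T || T
F | F | F | F | F || F
The formula is true on 8 of the 32 rows.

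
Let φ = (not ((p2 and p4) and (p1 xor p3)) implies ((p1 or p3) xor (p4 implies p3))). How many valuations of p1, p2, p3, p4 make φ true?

5

p1 | p2 | p3 | p4 | φ
-- | -- | -- | -- | -
T  | T  | T  | T  | F
T  | T  | T  | F  | F
T  | T  | F  | T  | T
T  | T  | F  | F  | F
T  | F  | T  | T  | F
T  | F  | T  | F  | F
T  | F  | F  | T  | T
T  | F  | F  | F  | F
F  | T  | T  | T  | T
F  | T  | T  | F  | F
F  | T  | F  | T  | F
F  | T  | F  | F  | T
F  | F  | T  | T  | F
F  | F  | T  | F  | F
F  | F  | F  | T  | F
F  | F  | F  | F  | T
The formula is true on 5 of the 16 rows.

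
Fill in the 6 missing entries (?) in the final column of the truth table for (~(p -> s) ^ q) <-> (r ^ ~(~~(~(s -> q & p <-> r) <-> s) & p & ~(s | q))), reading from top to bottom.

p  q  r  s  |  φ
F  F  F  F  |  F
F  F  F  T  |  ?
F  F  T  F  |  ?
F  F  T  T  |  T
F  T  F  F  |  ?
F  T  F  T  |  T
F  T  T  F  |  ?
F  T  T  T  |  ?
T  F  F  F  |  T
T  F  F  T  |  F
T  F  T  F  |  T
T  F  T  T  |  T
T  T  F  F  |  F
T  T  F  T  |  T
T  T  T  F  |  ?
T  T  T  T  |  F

Row p=F, q=F, r=F, s=T: (~(p -> s) ^ q) = F, (r ^ ~(~~(~(s -> q & p <-> r) <-> s) & p & ~(s | q))) = T, so the formula = F.
Row p=F, q=F, r=T, s=F: (~(p -> s) ^ q) = F, (r ^ ~(~~(~(s -> q & p <-> r) <-> s) & p & ~(s | q))) = F, so the formula = T.
Row p=F, q=T, r=F, s=F: (~(p -> s) ^ q) = T, (r ^ ~(~~(~(s -> q & p <-> r) <-> s) & p & ~(s | q))) = T, so the formula = T.
Row p=F, q=T, r=T, s=F: (~(p -> s) ^ q) = T, (r ^ ~(~~(~(s -> q & p <-> r) <-> s) & p & ~(s | q))) = F, so the formula = F.
Row p=F, q=T, r=T, s=T: (~(p -> s) ^ q) = T, (r ^ ~(~~(~(s -> q & p <-> r) <-> s) & p & ~(s | q))) = F, so the formula = F.
Row p=T, q=T, r=T, s=F: (~(p -> s) ^ q) = F, (r ^ ~(~~(~(s -> q & p <-> r) <-> s) & p & ~(s | q))) = F, so the formula = T.

F, T, T, F, F, T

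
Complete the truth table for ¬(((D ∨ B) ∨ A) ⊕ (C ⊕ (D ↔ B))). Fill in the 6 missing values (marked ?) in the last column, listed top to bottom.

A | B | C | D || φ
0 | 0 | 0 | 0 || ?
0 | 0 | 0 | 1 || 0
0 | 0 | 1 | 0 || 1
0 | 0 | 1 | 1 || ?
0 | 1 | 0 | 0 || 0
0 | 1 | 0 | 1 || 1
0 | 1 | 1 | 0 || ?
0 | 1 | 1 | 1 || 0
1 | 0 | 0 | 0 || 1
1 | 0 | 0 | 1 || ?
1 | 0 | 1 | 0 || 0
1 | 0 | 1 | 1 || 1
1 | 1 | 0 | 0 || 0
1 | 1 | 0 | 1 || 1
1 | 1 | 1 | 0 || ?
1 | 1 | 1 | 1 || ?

0, 1, 1, 0, 1, 0

Row A=0, B=0, C=0, D=0: ((D ∨ B) ∨ A) = 0, (C ⊕ (D ↔ B)) = 1, (((D ∨ B) ∨ A) ⊕ (C ⊕ (D ↔ B))) = 1, so the formula = 0.
Row A=0, B=0, C=1, D=1: ((D ∨ B) ∨ A) = 1, (C ⊕ (D ↔ B)) = 1, (((D ∨ B) ∨ A) ⊕ (C ⊕ (D ↔ B))) = 0, so the formula = 1.
Row A=0, B=1, C=1, D=0: ((D ∨ B) ∨ A) = 1, (C ⊕ (D ↔ B)) = 1, (((D ∨ B) ∨ A) ⊕ (C ⊕ (D ↔ B))) = 0, so the formula = 1.
Row A=1, B=0, C=0, D=1: ((D ∨ B) ∨ A) = 1, (C ⊕ (D ↔ B)) = 0, (((D ∨ B) ∨ A) ⊕ (C ⊕ (D ↔ B))) = 1, so the formula = 0.
Row A=1, B=1, C=1, D=0: ((D ∨ B) ∨ A) = 1, (C ⊕ (D ↔ B)) = 1, (((D ∨ B) ∨ A) ⊕ (C ⊕ (D ↔ B))) = 0, so the formula = 1.
Row A=1, B=1, C=1, D=1: ((D ∨ B) ∨ A) = 1, (C ⊕ (D ↔ B)) = 0, (((D ∨ B) ∨ A) ⊕ (C ⊕ (D ↔ B))) = 1, so the formula = 0.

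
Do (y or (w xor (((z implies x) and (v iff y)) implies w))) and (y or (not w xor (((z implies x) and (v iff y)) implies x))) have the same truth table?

not equivalent

x | y | z | w | v | φ | ψ
- | - | - | - | - | - | -
1 | 1 | 1 | 1 | 1 | 1 | 1
1 | 1 | 1 | 1 | 0 | 1 | 1
1 | 1 | 1 | 0 | 1 | 1 | 1
1 | 1 | 1 | 0 | 0 | 1 | 1
1 | 1 | 0 | 1 | 1 | 1 | 1
1 | 1 | 0 | 1 | 0 | 1 | 1
1 | 1 | 0 | 0 | 1 | 1 | 1
1 | 1 | 0 | 0 | 0 | 1 | 1
1 | 0 | 1 | 1 | 1 | 0 | 1
1 | 0 | 1 | 1 | 0 | 0 | 1
1 | 0 | 1 | 0 | 1 | 1 | 0
1 | 0 | 1 | 0 | 0 | 0 | 0
1 | 0 | 0 | 1 | 1 | 0 | 1
1 | 0 | 0 | 1 | 0 | 0 | 1
1 | 0 | 0 | 0 | 1 | 1 | 0
1 | 0 | 0 | 0 | 0 | 0 | 0
0 | 1 | 1 | 1 | 1 | 1 | 1
0 | 1 | 1 | 1 | 0 | 1 | 1
0 | 1 | 1 | 0 | 1 | 1 | 1
0 | 1 | 1 | 0 | 0 | 1 | 1
0 | 1 | 0 | 1 | 1 | 1 | 1
0 | 1 | 0 | 1 | 0 | 1 | 1
0 | 1 | 0 | 0 | 1 | 1 | 1
0 | 1 | 0 | 0 | 0 | 1 | 1
0 | 0 | 1 | 1 | 1 | 0 | 1
0 | 0 | 1 | 1 | 0 | 0 | 1
0 | 0 | 1 | 0 | 1 | 1 | 0
0 | 0 | 1 | 0 | 0 | 1 | 0
0 | 0 | 0 | 1 | 1 | 0 | 1
0 | 0 | 0 | 1 | 0 | 0 | 0
0 | 0 | 0 | 0 | 1 | 1 | 0
0 | 0 | 0 | 0 | 0 | 0 | 1
The columns differ at x=1, y=0, z=1, w=1, v=1 (φ=0, ψ=1), so they are not equivalent.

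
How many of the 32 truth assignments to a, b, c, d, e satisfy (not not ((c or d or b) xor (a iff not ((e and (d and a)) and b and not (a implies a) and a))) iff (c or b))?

a  b  c  d  e  |  φ
T  T  T  T  T  |  F
T  T  T  T  F  |  F
T  T  T  F  T  |  F
T  T  T  F  F  |  F
T  T  F  T  T  |  F
T  T  F  T  F  |  F
T  T  F  F  T  |  F
T  T  F  F  F  |  F
T  F  T  T  T  |  F
T  F  T  T  F  |  F
T  F  T  F  T  |  F
T  F  T  F  F  |  F
T  F  F  T  T  |  T
T  F  F  T  F  |  T
T  F  F  F  T  |  F
T  F  F  F  F  |  F
F  T  T  T  T  |  T
F  T  T  T  F  |  T
F  T  T  F  T  |  T
F  T  T  F  F  |  T
F  T  F  T  T  |  T
F  T  F  T  F  |  T
F  T  F  F  T  |  T
F  T  F  F  F  |  T
F  F  T  T  T  |  T
F  F  T  T  F  |  T
F  F  T  F  T  |  T
F  F  T  F  F  |  T
F  F  F  T  T  |  F
F  F  F  T  F  |  F
F  F  F  F  T  |  T
F  F  F  F  F  |  T
The formula is true on 16 of the 32 rows.

16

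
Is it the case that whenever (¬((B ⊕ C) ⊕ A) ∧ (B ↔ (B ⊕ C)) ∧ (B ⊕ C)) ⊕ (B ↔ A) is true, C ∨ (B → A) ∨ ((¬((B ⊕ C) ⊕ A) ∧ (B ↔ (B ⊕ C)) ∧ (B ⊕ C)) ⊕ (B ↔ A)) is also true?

A | B | C | φ | ψ
- | - | - | - | -
T | T | T | T | T
T | T | F | F | T
T | F | T | F | T
T | F | F | F | T
F | T | T | F | T
F | T | F | F | F
F | F | T | T | T
F | F | F | T | T
In every row where φ is true, ψ is also true, so φ ⊨ ψ.

yes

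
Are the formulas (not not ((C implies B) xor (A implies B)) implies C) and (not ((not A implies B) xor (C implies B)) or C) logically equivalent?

  A   |   B   |   C   ||   φ   |   ψ  
False | False | False ||  True | False
False | False |  True ||  True |  True
False |  True | False ||  True |  True
False |  True |  True ||  True |  True
 True | False | False || False |  True
 True | False |  True ||  True |  True
 True |  True | False ||  True |  True
 True |  True |  True ||  True |  True
The columns differ at A=False, B=False, C=False (φ=True, ψ=False), so they are not equivalent.

not equivalent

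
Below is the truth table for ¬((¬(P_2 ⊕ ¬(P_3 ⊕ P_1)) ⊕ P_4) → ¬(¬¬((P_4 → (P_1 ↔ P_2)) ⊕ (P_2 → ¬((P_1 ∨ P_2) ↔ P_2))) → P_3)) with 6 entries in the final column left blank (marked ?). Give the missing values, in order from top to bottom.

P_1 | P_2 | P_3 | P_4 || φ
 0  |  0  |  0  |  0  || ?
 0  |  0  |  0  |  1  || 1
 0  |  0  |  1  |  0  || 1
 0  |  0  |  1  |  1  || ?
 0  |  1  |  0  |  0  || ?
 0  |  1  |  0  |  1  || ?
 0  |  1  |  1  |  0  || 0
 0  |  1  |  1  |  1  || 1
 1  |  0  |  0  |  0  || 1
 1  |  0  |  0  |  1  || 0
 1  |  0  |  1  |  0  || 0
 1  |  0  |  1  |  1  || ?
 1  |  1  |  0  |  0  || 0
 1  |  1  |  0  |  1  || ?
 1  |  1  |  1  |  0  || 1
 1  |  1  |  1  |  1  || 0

Row 1: (¬(P_2 ⊕ ¬(P_3 ⊕ P_1)) ⊕ P_4) = 0, ¬(¬¬((P_4 → (P_1 ↔ P_2)) ⊕ (P_2 → ¬((P_1 ∨ P_2) ↔ P_2))) → P_3) = 0, ((¬(P_2 ⊕ ¬(P_3 ⊕ P_1)) ⊕ P_4) → ¬(¬¬((P_4 → (P_1 ↔ P_2)) ⊕ (P_2 → ¬((P_1 ∨ P_2) ↔ P_2))) → P_3)) = 1, so the formula = 0.
Row 4: (¬(P_2 ⊕ ¬(P_3 ⊕ P_1)) ⊕ P_4) = 0, ¬(¬¬((P_4 → (P_1 ↔ P_2)) ⊕ (P_2 → ¬((P_1 ∨ P_2) ↔ P_2))) → P_3) = 0, ((¬(P_2 ⊕ ¬(P_3 ⊕ P_1)) ⊕ P_4) → ¬(¬¬((P_4 → (P_1 ↔ P_2)) ⊕ (P_2 → ¬((P_1 ∨ P_2) ↔ P_2))) → P_3)) = 1, so the formula = 0.
Row 5: (¬(P_2 ⊕ ¬(P_3 ⊕ P_1)) ⊕ P_4) = 1, ¬(¬¬((P_4 → (P_1 ↔ P_2)) ⊕ (P_2 → ¬((P_1 ∨ P_2) ↔ P_2))) → P_3) = 1, ((¬(P_2 ⊕ ¬(P_3 ⊕ P_1)) ⊕ P_4) → ¬(¬¬((P_4 → (P_1 ↔ P_2)) ⊕ (P_2 → ¬((P_1 ∨ P_2) ↔ P_2))) → P_3)) = 1, so the formula = 0.
Row 6: (¬(P_2 ⊕ ¬(P_3 ⊕ P_1)) ⊕ P_4) = 0, ¬(¬¬((P_4 → (P_1 ↔ P_2)) ⊕ (P_2 → ¬((P_1 ∨ P_2) ↔ P_2))) → P_3) = 0, ((¬(P_2 ⊕ ¬(P_3 ⊕ P_1)) ⊕ P_4) → ¬(¬¬((P_4 → (P_1 ↔ P_2)) ⊕ (P_2 → ¬((P_1 ∨ P_2) ↔ P_2))) → P_3)) = 1, so the formula = 0.
Row 12: (¬(P_2 ⊕ ¬(P_3 ⊕ P_1)) ⊕ P_4) = 1, ¬(¬¬((P_4 → (P_1 ↔ P_2)) ⊕ (P_2 → ¬((P_1 ∨ P_2) ↔ P_2))) → P_3) = 0, ((¬(P_2 ⊕ ¬(P_3 ⊕ P_1)) ⊕ P_4) → ¬(¬¬((P_4 → (P_1 ↔ P_2)) ⊕ (P_2 → ¬((P_1 ∨ P_2) ↔ P_2))) → P_3)) = 0, so the formula = 1.
Row 14: (¬(P_2 ⊕ ¬(P_3 ⊕ P_1)) ⊕ P_4) = 1, ¬(¬¬((P_4 → (P_1 ↔ P_2)) ⊕ (P_2 → ¬((P_1 ∨ P_2) ↔ P_2))) → P_3) = 1, ((¬(P_2 ⊕ ¬(P_3 ⊕ P_1)) ⊕ P_4) → ¬(¬¬((P_4 → (P_1 ↔ P_2)) ⊕ (P_2 → ¬((P_1 ∨ P_2) ↔ P_2))) → P_3)) = 1, so the formula = 0.

0, 0, 0, 0, 1, 0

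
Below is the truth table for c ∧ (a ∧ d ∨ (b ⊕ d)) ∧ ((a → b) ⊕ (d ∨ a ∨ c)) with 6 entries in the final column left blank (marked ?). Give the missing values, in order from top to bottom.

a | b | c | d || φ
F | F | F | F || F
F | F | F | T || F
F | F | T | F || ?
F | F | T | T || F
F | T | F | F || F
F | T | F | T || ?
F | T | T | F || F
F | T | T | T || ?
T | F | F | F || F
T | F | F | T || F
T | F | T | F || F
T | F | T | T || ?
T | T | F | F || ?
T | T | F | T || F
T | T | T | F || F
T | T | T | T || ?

F, F, F, T, F, F

Row a=F, b=F, c=T, d=F: (a ∧ d ∨ (b ⊕ d)) = F, ((a → b) ⊕ (d ∨ a ∨ c)) = F, so the formula = F.
Row a=F, b=T, c=F, d=T: (a ∧ d ∨ (b ⊕ d)) = F, ((a → b) ⊕ (d ∨ a ∨ c)) = F, so the formula = F.
Row a=F, b=T, c=T, d=T: (a ∧ d ∨ (b ⊕ d)) = F, ((a → b) ⊕ (d ∨ a ∨ c)) = F, so the formula = F.
Row a=T, b=F, c=T, d=T: (a ∧ d ∨ (b ⊕ d)) = T, ((a → b) ⊕ (d ∨ a ∨ c)) = T, so the formula = T.
Row a=T, b=T, c=F, d=F: (a ∧ d ∨ (b ⊕ d)) = T, ((a → b) ⊕ (d ∨ a ∨ c)) = F, so the formula = F.
Row a=T, b=T, c=T, d=T: (a ∧ d ∨ (b ⊕ d)) = T, ((a → b) ⊕ (d ∨ a ∨ c)) = F, so the formula = F.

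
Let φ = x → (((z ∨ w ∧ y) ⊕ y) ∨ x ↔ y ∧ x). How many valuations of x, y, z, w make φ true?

x  y  z  w  |  φ
T  T  T  T  |  T
T  T  T  F  |  T
T  T  F  T  |  T
T  T  F  F  |  T
T  F  T  T  |  F
T  F  T  F  |  F
T  F  F  T  |  F
T  F  F  F  |  F
F  T  T  T  |  T
F  T  T  F  |  T
F  T  F  T  |  T
F  T  F  F  |  T
F  F  T  T  |  T
F  F  T  F  |  T
F  F  F  T  |  T
F  F  F  F  |  T
The formula is true on 12 of the 16 rows.

12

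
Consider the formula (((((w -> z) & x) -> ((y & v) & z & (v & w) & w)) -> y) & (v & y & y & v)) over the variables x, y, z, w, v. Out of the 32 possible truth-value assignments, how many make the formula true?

  x   |   y   |   z   |   w   |   v   |   φ  
----- | ----- | ----- | ----- | ----- | -----
 True |  True |  True |  True |  True |  True
 True |  True |  True |  True | False | False
 True |  True |  True | False |  True |  True
 True |  True |  True | False | False | False
 True |  True | False |  True |  True |  True
 True |  True | False |  True | False | False
 True |  True | False | False |  True |  True
 True |  True | False | False | False | False
 True | False |  True |  True |  True | False
 True | False |  True |  True | False | False
 True | False |  True | False |  True | False
 True | False |  True | False | False | False
 True | False | False |  True |  True | False
 True | False | False |  True | False | False
 True | False | False | False |  True | False
 True | False | False | False | False | False
False |  True |  True |  True |  True |  True
False |  True |  True |  True | False | False
False |  True |  True | False |  True |  True
False |  True |  True | False | False | False
False |  True | False |  True |  True |  True
False |  True | False |  True | False | False
False |  True | False | False |  True |  True
False |  True | False | False | False | False
False | False |  True |  True |  True | False
False | False |  True |  True | False | False
False | False |  True | False |  True | False
False | False |  True | False | False | False
False | False | False |  True |  True | False
False | False | False |  True | False | False
False | False | False | False |  True | False
False | False | False | False | False | False
The formula is true on 8 of the 32 rows.

8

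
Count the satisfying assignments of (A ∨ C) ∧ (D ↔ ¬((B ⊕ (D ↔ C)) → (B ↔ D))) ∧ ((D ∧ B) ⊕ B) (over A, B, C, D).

A | B | C | D || (A ∨ C) | (D ↔ C) | (B ⊕ (D ↔ C)) | (B ↔ D) | ((B ⊕ (D ↔ C)) → (B ↔ D)) | ¬((B ⊕ (D ↔ C)) → (B ↔ D)) | (D ∧ B) | ((D ∧ B) ⊕ B) | φ
1 | 1 | 1 | 1 ||    1    |    1    |       0       |    1    |             1             |             0              |    1    |       0       | 0
1 | 1 | 1 | 0 ||    1    |    0    |       1       |    0    |             0             |             1              |    0    |       1       | 0
1 | 1 | 0 | 1 ||    1    |    0    |       1       |    1    |             1             |             0              |    1    |       0       | 0
1 | 1 | 0 | 0 ||    1    |    1    |       0       |    0    |             1             |             0              |    0    |       1       | 1
1 | 0 | 1 | 1 ||    1    |    1    |       1       |    0    |             0             |             1              |    0    |       0       | 0
1 | 0 | 1 | 0 ||    1    |    0    |       0       |    1    |             1             |             0              |    0    |       0       | 0
1 | 0 | 0 | 1 ||    1    |    0    |       0       |    0    |             1             |             0              |    0    |       0       | 0
1 | 0 | 0 | 0 ||    1    |    1    |       1       |    1    |             1             |             0              |    0    |       0       | 0
0 | 1 | 1 | 1 ||    1    |    1    |       0       |    1    |             1             |             0              |    1    |       0       | 0
0 | 1 | 1 | 0 ||    1    |    0    |       1       |    0    |             0             |             1              |    0    |       1       | 0
0 | 1 | 0 | 1 ||    0    |    0    |       1       |    1    |             1             |             0              |    1    |       0       | 0
0 | 1 | 0 | 0 ||    0    |    1    |       0       |    0    |             1             |             0              |    0    |       1       | 0
0 | 0 | 1 | 1 ||    1    |    1    |       1       |    0    |             0             |             1              |    0    |       0       | 0
0 | 0 | 1 | 0 ||    1    |    0    |       0       |    1    |             1             |             0              |    0    |       0       | 0
0 | 0 | 0 | 1 ||    0    |    0    |       0       |    0    |             1             |             0              |    0    |       0       | 0
0 | 0 | 0 | 0 ||    0    |    1    |       1       |    1    |             1             |             0              |    0    |       0       | 0
The formula is true on 1 of the 16 rows.

1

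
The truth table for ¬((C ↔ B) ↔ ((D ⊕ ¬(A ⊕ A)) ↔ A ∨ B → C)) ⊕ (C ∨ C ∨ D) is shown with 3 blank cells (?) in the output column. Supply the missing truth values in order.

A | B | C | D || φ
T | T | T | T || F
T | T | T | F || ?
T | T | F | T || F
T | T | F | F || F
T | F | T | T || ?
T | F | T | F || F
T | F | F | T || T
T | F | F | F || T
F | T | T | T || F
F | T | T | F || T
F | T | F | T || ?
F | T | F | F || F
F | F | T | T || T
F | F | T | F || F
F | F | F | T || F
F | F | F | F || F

T, T, F

Row A=T, B=T, C=T, D=F: ¬((C ↔ B) ↔ ((D ⊕ ¬(A ⊕ A)) ↔ A ∨ B → C)) = F, (C ∨ C ∨ D) = T, so the formula = T.
Row A=T, B=F, C=T, D=T: ¬((C ↔ B) ↔ ((D ⊕ ¬(A ⊕ A)) ↔ A ∨ B → C)) = F, (C ∨ C ∨ D) = T, so the formula = T.
Row A=F, B=T, C=F, D=T: ¬((C ↔ B) ↔ ((D ⊕ ¬(A ⊕ A)) ↔ A ∨ B → C)) = T, (C ∨ C ∨ D) = T, so the formula = F.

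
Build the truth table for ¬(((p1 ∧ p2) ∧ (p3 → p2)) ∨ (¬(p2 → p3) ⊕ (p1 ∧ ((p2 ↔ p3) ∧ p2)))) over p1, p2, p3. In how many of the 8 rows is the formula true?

p1 | p2 | p3 | φ
-- | -- | -- | -
1  | 1  | 1  | 0
1  | 1  | 0  | 0
1  | 0  | 1  | 1
1  | 0  | 0  | 1
0  | 1  | 1  | 1
0  | 1  | 0  | 0
0  | 0  | 1  | 1
0  | 0  | 0  | 1
The formula is true on 5 of the 8 rows.

5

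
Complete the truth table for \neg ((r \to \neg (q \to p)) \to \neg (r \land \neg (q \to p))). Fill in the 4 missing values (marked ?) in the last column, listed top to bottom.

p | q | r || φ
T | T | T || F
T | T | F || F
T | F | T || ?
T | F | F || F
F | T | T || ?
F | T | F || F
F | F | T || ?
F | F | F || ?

Row p=T, q=F, r=T: (r \to \neg (q \to p)) = F, \neg (r \land \neg (q \to p)) = T, ((r \to \neg (q \to p)) \to \neg (r \land \neg (q \to p))) = T, so the formula = F.
Row p=F, q=T, r=T: (r \to \neg (q \to p)) = T, \neg (r \land \neg (q \to p)) = F, ((r \to \neg (q \to p)) \to \neg (r \land \neg (q \to p))) = F, so the formula = T.
Row p=F, q=F, r=T: (r \to \neg (q \to p)) = F, \neg (r \land \neg (q \to p)) = T, ((r \to \neg (q \to p)) \to \neg (r \land \neg (q \to p))) = T, so the formula = F.
Row p=F, q=F, r=F: (r \to \neg (q \to p)) = T, \neg (r \land \neg (q \to p)) = T, ((r \to \neg (q \to p)) \to \neg (r \land \neg (q \to p))) = T, so the formula = F.

F, T, F, F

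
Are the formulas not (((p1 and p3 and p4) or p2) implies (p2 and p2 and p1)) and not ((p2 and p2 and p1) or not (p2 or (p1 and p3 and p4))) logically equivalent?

p1 | p2 | p3 | p4 | φ | ψ
-- | -- | -- | -- | - | -
1  | 1  | 1  | 1  | 0 | 0
1  | 1  | 1  | 0  | 0 | 0
1  | 1  | 0  | 1  | 0 | 0
1  | 1  | 0  | 0  | 0 | 0
1  | 0  | 1  | 1  | 1 | 1
1  | 0  | 1  | 0  | 0 | 0
1  | 0  | 0  | 1  | 0 | 0
1  | 0  | 0  | 0  | 0 | 0
0  | 1  | 1  | 1  | 1 | 1
0  | 1  | 1  | 0  | 1 | 1
0  | 1  | 0  | 1  | 1 | 1
0  | 1  | 0  | 0  | 1 | 1
0  | 0  | 1  | 1  | 0 | 0
0  | 0  | 1  | 0  | 0 | 0
0  | 0  | 0  | 1  | 0 | 0
0  | 0  | 0  | 0  | 0 | 0
The columns for φ and ψ agree on every row, so they are logically equivalent.

equivalent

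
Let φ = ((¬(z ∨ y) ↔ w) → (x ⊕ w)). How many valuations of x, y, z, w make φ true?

12

x | y | z | w || ((¬(z ∨ y) ↔ w) → (x ⊕ w))
1 | 1 | 1 | 1 ||             1             
1 | 1 | 1 | 0 ||             1             
1 | 1 | 0 | 1 ||             1             
1 | 1 | 0 | 0 ||             1             
1 | 0 | 1 | 1 ||             1             
1 | 0 | 1 | 0 ||             1             
1 | 0 | 0 | 1 ||             0             
1 | 0 | 0 | 0 ||             1             
0 | 1 | 1 | 1 ||             1             
0 | 1 | 1 | 0 ||             0             
0 | 1 | 0 | 1 ||             1             
0 | 1 | 0 | 0 ||             0             
0 | 0 | 1 | 1 ||             1             
0 | 0 | 1 | 0 ||             0             
0 | 0 | 0 | 1 ||             1             
0 | 0 | 0 | 0 ||             1             
The formula is true on 12 of the 16 rows.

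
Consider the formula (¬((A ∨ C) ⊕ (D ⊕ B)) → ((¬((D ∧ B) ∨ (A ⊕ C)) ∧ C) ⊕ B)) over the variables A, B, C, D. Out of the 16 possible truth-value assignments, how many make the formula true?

A | B | C | D || (A ∨ C) | (D ⊕ B) | ((A ∨ C) ⊕ (D ⊕ B)) | ¬((A ∨ C) ⊕ (D ⊕ B)) | (D ∧ B) | (A ⊕ C) | ((D ∧ B) ∨ (A ⊕ C)) | ¬((D ∧ B) ∨ (A ⊕ C)) | (¬((D ∧ B) ∨ (A ⊕ C)) ∧ C) | φ
1 | 1 | 1 | 1 ||    1    |    0    |          1          |          0           |    1    |    0    |          1          |          0           |             0              | 1
1 | 1 | 1 | 0 ||    1    |    1    |          0          |          1           |    0    |    0    |          0          |          1           |             1              | 0
1 | 1 | 0 | 1 ||    1    |    0    |          1          |          0           |    1    |    1    |          1          |          0           |             0              | 1
1 | 1 | 0 | 0 ||    1    |    1    |          0          |          1           |    0    |    1    |          1          |          0           |             0              | 1
1 | 0 | 1 | 1 ||    1    |    1    |          0          |          1           |    0    |    0    |          0          |          1           |             1              | 1
1 | 0 | 1 | 0 ||    1    |    0    |          1          |          0           |    0    |    0    |          0          |          1           |             1              | 1
1 | 0 | 0 | 1 ||    1    |    1    |          0          |          1           |    0    |    1    |          1          |          0           |             0              | 0
1 | 0 | 0 | 0 ||    1    |    0    |          1          |          0           |    0    |    1    |          1          |          0           |             0              | 1
0 | 1 | 1 | 1 ||    1    |    0    |          1          |          0           |    1    |    1    |          1          |          0           |             0              | 1
0 | 1 | 1 | 0 ||    1    |    1    |          0          |          1           |    0    |    1    |          1          |          0           |             0              | 1
0 | 1 | 0 | 1 ||    0    |    0    |          0          |          1           |    1    |    0    |          1          |          0           |             0              | 1
0 | 1 | 0 | 0 ||    0    |    1    |          1          |          0           |    0    |    0    |          0          |          1           |             0              | 1
0 | 0 | 1 | 1 ||    1    |    1    |          0          |          1           |    0    |    1    |          1          |          0           |             0              | 0
0 | 0 | 1 | 0 ||    1    |    0    |          1          |          0           |    0    |    1    |          1          |          0           |             0              | 1
0 | 0 | 0 | 1 ||    0    |    1    |          1          |          0           |    0    |    0    |          0          |          1           |             0              | 1
0 | 0 | 0 | 0 ||    0    |    0    |          0          |          1           |    0    |    0    |          0          |          1           |             0              | 0
The formula is true on 12 of the 16 rows.

12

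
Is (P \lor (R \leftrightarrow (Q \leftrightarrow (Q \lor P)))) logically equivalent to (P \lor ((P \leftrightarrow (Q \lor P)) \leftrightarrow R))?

P  Q  R  |  φ  ψ
1  1  1  |  1  1
1  1  0  |  1  1
1  0  1  |  1  1
1  0  0  |  1  1
0  1  1  |  1  0
0  1  0  |  0  1
0  0  1  |  1  1
0  0  0  |  0  0
The columns differ at P=0, Q=1, R=1 (φ=1, ψ=0), so they are not equivalent.

not equivalent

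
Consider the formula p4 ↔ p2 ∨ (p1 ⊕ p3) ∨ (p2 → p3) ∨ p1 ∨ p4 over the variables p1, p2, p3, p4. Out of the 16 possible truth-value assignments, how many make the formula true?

p1  p2  p3  p4  |  (p1 ⊕ p3)  (p2 → p3)  (p1 ∨ p4)  φ
T   T   T   T   |      F          T          T      T
T   T   T   F   |      F          T          T      F
T   T   F   T   |      T          F          T      T
T   T   F   F   |      T          F          T      F
T   F   T   T   |      F          T          T      T
T   F   T   F   |      F          T          T      F
T   F   F   T   |      T          T          T      T
T   F   F   F   |      T          T          T      F
F   T   T   T   |      T          T          T      T
F   T   T   F   |      T          T          F      F
F   T   F   T   |      F          F          T      T
F   T   F   F   |      F          F          F      F
F   F   T   T   |      T          T          T      T
F   F   T   F   |      T          T          F      F
F   F   F   T   |      F          T          T      T
F   F   F   F   |      F          T          F      F
The formula is true on 8 of the 16 rows.

8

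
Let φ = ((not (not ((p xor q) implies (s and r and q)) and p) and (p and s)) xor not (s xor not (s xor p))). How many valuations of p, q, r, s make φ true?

6

p  q  r  s  |  (p xor q)  (s and r and q)  (p and s)  (s xor p)  not (s xor p)  (s xor not (s xor p))  not (s xor not (s xor p))  φ
T  T  T  T  |      F             T             T          F            T                  F                        T              F
T  T  T  F  |      F             F             F          T            F                  F                        T              T
T  T  F  T  |      F             F             T          F            T                  F                        T              F
T  T  F  F  |      F             F             F          T            F                  F                        T              T
T  F  T  T  |      T             F             T          F            T                  F                        T              T
T  F  T  F  |      T             F             F          T            F                  F                        T              T
T  F  F  T  |      T             F             T          F            T                  F                        T              T
T  F  F  F  |      T             F             F          T            F                  F                        T              T
F  T  T  T  |      T             T             F          T            F                  T                        F              F
F  T  T  F  |      T             F             F          F            T                  T                        F              F
F  T  F  T  |      T             F             F          T            F                  T                        F              F
F  T  F  F  |      T             F             F          F            T                  T                        F              F
F  F  T  T  |      F             F             F          T            F                  T                        F              F
F  F  T  F  |      F             F             F          F            T                  T                        F              F
F  F  F  T  |      F             F             F          T            F                  T                        F              F
F  F  F  F  |      F             F             F          F            T                  T                        F              F
The formula is true on 6 of the 16 rows.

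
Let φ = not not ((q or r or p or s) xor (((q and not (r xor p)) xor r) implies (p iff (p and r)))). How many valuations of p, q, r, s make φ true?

1

p  q  r  s  |  φ
1  1  1  1  |  0
1  1  1  0  |  0
1  1  0  1  |  0
1  1  0  0  |  0
1  0  1  1  |  0
1  0  1  0  |  0
1  0  0  1  |  0
1  0  0  0  |  0
0  1  1  1  |  0
0  1  1  0  |  0
0  1  0  1  |  0
0  1  0  0  |  0
0  0  1  1  |  0
0  0  1  0  |  0
0  0  0  1  |  0
0  0  0  0  |  1
The formula is true on 1 of the 16 rows.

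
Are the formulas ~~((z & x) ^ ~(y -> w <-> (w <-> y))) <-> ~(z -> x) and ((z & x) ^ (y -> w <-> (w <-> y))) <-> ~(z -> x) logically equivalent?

not equivalent

x | y | z | w || φ | ψ
T | T | T | T || F | T
T | T | T | F || F | T
T | T | F | T || T | F
T | T | F | F || T | F
T | F | T | T || T | F
T | F | T | F || F | T
T | F | F | T || F | T
T | F | F | F || T | F
F | T | T | T || F | T
F | T | T | F || F | T
F | T | F | T || T | F
F | T | F | F || T | F
F | F | T | T || T | F
F | F | T | F || F | T
F | F | F | T || F | T
F | F | F | F || T | F
The columns differ at x=T, y=T, z=T, w=T (φ=F, ψ=T), so they are not equivalent.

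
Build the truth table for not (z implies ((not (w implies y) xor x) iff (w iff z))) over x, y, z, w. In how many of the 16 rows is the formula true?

  x      y      z      w    |  (w implies y)  not (w implies y)  (not (w implies y) xor x)  (w iff z)    φ  
 True   True   True   True  |       True            False                   True               True    False
 True   True   True  False  |       True            False                   True              False     True
 True   True  False   True  |       True            False                   True              False    False
 True   True  False  False  |       True            False                   True               True    False
 True  False   True   True  |      False             True                  False               True     True
 True  False   True  False  |       True            False                   True              False     True
 True  False  False   True  |      False             True                  False              False    False
 True  False  False  False  |       True            False                   True               True    False
False   True   True   True  |       True            False                  False               True     True
False   True   True  False  |       True            False                  False              False    False
False   True  False   True  |       True            False                  False              False    False
False   True  False  False  |       True            False                  False               True    False
False  False   True   True  |      False             True                   True               True    False
False  False   True  False  |       True            False                  False              False    False
False  False  False   True  |      False             True                   True              False    False
False  False  False  False  |       True            False                  False               True    False
The formula is true on 4 of the 16 rows.

4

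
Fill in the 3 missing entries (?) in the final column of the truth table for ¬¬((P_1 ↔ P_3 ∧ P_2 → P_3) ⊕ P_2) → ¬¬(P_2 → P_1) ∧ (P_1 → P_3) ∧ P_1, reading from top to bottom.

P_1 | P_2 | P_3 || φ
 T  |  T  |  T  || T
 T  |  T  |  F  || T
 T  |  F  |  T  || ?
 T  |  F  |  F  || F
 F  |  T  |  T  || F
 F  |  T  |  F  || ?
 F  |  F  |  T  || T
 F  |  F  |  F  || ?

T, F, T

Row P_1=T, P_2=F, P_3=T: ¬¬((P_1 ↔ P_3 ∧ P_2 → P_3) ⊕ P_2) = T, (¬¬(P_2 → P_1) ∧ (P_1 → P_3) ∧ P_1) = T, so the formula = T.
Row P_1=F, P_2=T, P_3=F: ¬¬((P_1 ↔ P_3 ∧ P_2 → P_3) ⊕ P_2) = T, (¬¬(P_2 → P_1) ∧ (P_1 → P_3) ∧ P_1) = F, so the formula = F.
Row P_1=F, P_2=F, P_3=F: ¬¬((P_1 ↔ P_3 ∧ P_2 → P_3) ⊕ P_2) = F, (¬¬(P_2 → P_1) ∧ (P_1 → P_3) ∧ P_1) = F, so the formula = T.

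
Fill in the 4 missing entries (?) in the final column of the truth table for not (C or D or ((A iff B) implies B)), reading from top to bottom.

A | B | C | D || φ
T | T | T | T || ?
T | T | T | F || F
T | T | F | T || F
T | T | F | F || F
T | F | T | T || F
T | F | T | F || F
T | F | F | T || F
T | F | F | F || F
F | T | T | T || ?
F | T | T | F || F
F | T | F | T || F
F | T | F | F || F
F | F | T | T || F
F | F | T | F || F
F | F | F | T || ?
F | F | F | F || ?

F, F, F, T

Row A=T, B=T, C=T, D=T: ((A iff B) implies B) = T, (C or D or ((A iff B) implies B)) = T, so the formula = F.
Row A=F, B=T, C=T, D=T: ((A iff B) implies B) = T, (C or D or ((A iff B) implies B)) = T, so the formula = F.
Row A=F, B=F, C=F, D=T: ((A iff B) implies B) = F, (C or D or ((A iff B) implies B)) = T, so the formula = F.
Row A=F, B=F, C=F, D=F: ((A iff B) implies B) = F, (C or D or ((A iff B) implies B)) = F, so the formula = T.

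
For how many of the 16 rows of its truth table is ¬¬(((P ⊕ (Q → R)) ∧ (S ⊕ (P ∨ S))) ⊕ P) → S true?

  P   |   Q   |   R   |   S   ||   φ  
False | False | False | False ||  True
False | False | False |  True ||  True
False | False |  True | False ||  True
False | False |  True |  True ||  True
False |  True | False | False ||  True
False |  True | False |  True ||  True
False |  True |  True | False ||  True
False |  True |  True |  True ||  True
 True | False | False | False || False
 True | False | False |  True ||  True
 True | False |  True | False || False
 True | False |  True |  True ||  True
 True |  True | False | False ||  True
 True |  True | False |  True ||  True
 True |  True |  True | False || False
 True |  True |  True |  True ||  True
The formula is true on 13 of the 16 rows.

13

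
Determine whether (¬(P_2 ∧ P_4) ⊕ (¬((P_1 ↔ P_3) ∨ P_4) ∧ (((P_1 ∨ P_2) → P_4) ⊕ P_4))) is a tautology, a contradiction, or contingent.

contingent

P_1 | P_2 | P_3 | P_4 || φ
 T  |  T  |  T  |  T  || F
 T  |  T  |  T  |  F  || T
 T  |  T  |  F  |  T  || F
 T  |  T  |  F  |  F  || T
 T  |  F  |  T  |  T  || T
 T  |  F  |  T  |  F  || T
 T  |  F  |  F  |  T  || T
 T  |  F  |  F  |  F  || T
 F  |  T  |  T  |  T  || F
 F  |  T  |  T  |  F  || T
 F  |  T  |  F  |  T  || F
 F  |  T  |  F  |  F  || T
 F  |  F  |  T  |  T  || T
 F  |  F  |  T  |  F  || F
 F  |  F  |  F  |  T  || T
 F  |  F  |  F  |  F  || T
11 of 16 rows are T, so the formula is contingent.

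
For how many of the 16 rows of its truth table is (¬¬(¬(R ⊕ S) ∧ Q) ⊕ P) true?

8

P | Q | R | S | (¬¬(¬(R ⊕ S) ∧ Q) ⊕ P)
- | - | - | - | ----------------------
1 | 1 | 1 | 1 |           0           
1 | 1 | 1 | 0 |           1           
1 | 1 | 0 | 1 |           1           
1 | 1 | 0 | 0 |           0           
1 | 0 | 1 | 1 |           1           
1 | 0 | 1 | 0 |           1           
1 | 0 | 0 | 1 |           1           
1 | 0 | 0 | 0 |           1           
0 | 1 | 1 | 1 |           1           
0 | 1 | 1 | 0 |           0           
0 | 1 | 0 | 1 |           0           
0 | 1 | 0 | 0 |           1           
0 | 0 | 1 | 1 |           0           
0 | 0 | 1 | 0 |           0           
0 | 0 | 0 | 1 |           0           
0 | 0 | 0 | 0 |           0           
The formula is true on 8 of the 16 rows.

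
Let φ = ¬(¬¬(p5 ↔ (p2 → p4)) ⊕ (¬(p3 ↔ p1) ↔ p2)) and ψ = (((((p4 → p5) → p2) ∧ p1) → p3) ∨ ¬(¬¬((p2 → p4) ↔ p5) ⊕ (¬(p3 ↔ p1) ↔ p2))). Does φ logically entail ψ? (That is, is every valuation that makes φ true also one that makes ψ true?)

yes

  p1  |   p2  |   p3  |   p4  |   p5  |   φ   |   ψ  
----- | ----- | ----- | ----- | ----- | ----- | -----
False | False | False | False | False | False |  True
False | False | False | False |  True |  True |  True
False | False | False |  True | False | False |  True
False | False | False |  True |  True |  True |  True
False | False |  True | False | False |  True |  True
False | False |  True | False |  True | False |  True
False | False |  True |  True | False |  True |  True
False | False |  True |  True |  True | False |  True
False |  True | False | False | False | False |  True
False |  True | False | False |  True |  True |  True
False |  True | False |  True | False |  True |  True
False |  True | False |  True |  True | False |  True
False |  True |  True | False | False |  True |  True
False |  True |  True | False |  True | False |  True
False |  True |  True |  True | False | False |  True
False |  True |  True |  True |  True |  True |  True
 True | False | False | False | False |  True |  True
 True | False | False | False |  True | False |  True
 True | False | False |  True | False |  True |  True
 True | False | False |  True |  True | False |  True
 True | False |  True | False | False | False |  True
 True | False |  True | False |  True |  True |  True
 True | False |  True |  True | False | False |  True
 True | False |  True |  True |  True |  True |  True
 True |  True | False | False | False |  True |  True
 True |  True | False | False |  True | False | False
 True |  True | False |  True | False | False | False
 True |  True | False |  True |  True |  True |  True
 True |  True |  True | False | False | False |  True
 True |  True |  True | False |  True |  True |  True
 True |  True |  True |  True | False |  True |  True
 True |  True |  True |  True |  True | False |  True
In every row where φ is true, ψ is also true, so φ ⊨ ψ.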